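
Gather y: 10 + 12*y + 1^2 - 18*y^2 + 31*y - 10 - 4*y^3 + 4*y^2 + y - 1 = -4*y^3 - 14*y^2 + 44*y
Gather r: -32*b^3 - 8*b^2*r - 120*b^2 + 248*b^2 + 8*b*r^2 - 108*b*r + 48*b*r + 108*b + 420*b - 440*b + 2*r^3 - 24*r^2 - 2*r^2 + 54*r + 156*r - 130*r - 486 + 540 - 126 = -32*b^3 + 128*b^2 + 88*b + 2*r^3 + r^2*(8*b - 26) + r*(-8*b^2 - 60*b + 80) - 72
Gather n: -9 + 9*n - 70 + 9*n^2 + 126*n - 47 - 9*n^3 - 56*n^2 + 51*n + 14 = -9*n^3 - 47*n^2 + 186*n - 112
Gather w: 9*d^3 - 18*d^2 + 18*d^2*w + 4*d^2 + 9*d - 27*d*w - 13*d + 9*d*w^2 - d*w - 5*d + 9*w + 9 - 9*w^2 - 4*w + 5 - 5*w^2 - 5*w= 9*d^3 - 14*d^2 - 9*d + w^2*(9*d - 14) + w*(18*d^2 - 28*d) + 14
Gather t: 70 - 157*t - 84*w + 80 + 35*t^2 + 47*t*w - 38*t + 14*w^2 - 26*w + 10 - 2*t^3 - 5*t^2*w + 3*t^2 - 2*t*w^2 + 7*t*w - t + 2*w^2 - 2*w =-2*t^3 + t^2*(38 - 5*w) + t*(-2*w^2 + 54*w - 196) + 16*w^2 - 112*w + 160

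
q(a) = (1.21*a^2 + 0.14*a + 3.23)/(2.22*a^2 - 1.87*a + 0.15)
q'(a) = (1.87 - 4.44*a)*(1.21*a^2 + 0.14*a + 3.23)/(2.22*a^2 - 1.87*a + 0.15)^2 + (2.42*a + 0.14)/(2.22*a^2 - 1.87*a + 0.15)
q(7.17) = 0.66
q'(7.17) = -0.02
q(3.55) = 0.88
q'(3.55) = -0.16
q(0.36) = -14.60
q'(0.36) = 12.54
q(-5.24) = 0.50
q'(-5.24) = 0.00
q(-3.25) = 0.52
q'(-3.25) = 0.03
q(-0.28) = 3.88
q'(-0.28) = 13.60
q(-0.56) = 1.86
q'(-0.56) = 3.65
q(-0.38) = 2.84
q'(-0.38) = 7.89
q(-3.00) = 0.53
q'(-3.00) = 0.04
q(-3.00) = 0.53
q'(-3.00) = 0.04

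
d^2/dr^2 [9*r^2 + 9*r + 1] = 18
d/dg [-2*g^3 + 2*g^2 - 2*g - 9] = -6*g^2 + 4*g - 2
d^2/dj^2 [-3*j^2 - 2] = -6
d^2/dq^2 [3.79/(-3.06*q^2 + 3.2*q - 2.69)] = (70.976088*q^2 - 74.22336*q - 3.79*(6.12*q - 3.2)*(12.24*q - 6.4) + 62.394012)/(3.06*q^2 - 3.2*q + 2.69)^3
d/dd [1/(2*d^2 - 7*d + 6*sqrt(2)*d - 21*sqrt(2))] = (-4*d - 6*sqrt(2) + 7)/(2*d^2 - 7*d + 6*sqrt(2)*d - 21*sqrt(2))^2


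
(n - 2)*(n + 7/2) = n^2 + 3*n/2 - 7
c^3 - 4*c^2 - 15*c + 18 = (c - 6)*(c - 1)*(c + 3)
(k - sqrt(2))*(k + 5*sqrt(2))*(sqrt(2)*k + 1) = sqrt(2)*k^3 + 9*k^2 - 6*sqrt(2)*k - 10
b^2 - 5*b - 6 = (b - 6)*(b + 1)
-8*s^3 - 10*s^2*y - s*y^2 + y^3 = (-4*s + y)*(s + y)*(2*s + y)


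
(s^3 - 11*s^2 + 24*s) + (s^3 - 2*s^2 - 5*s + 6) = 2*s^3 - 13*s^2 + 19*s + 6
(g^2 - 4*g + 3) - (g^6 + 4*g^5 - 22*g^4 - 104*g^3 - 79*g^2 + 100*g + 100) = -g^6 - 4*g^5 + 22*g^4 + 104*g^3 + 80*g^2 - 104*g - 97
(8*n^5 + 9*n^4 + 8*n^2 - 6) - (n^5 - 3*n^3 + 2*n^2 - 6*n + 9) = 7*n^5 + 9*n^4 + 3*n^3 + 6*n^2 + 6*n - 15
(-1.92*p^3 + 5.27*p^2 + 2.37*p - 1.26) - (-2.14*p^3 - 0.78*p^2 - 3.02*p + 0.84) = 0.22*p^3 + 6.05*p^2 + 5.39*p - 2.1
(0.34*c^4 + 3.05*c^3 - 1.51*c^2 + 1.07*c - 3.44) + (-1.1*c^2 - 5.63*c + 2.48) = 0.34*c^4 + 3.05*c^3 - 2.61*c^2 - 4.56*c - 0.96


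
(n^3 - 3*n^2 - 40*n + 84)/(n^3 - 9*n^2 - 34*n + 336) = (n - 2)/(n - 8)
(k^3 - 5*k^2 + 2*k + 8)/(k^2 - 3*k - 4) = k - 2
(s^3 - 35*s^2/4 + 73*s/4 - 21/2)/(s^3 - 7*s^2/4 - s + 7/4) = (s - 6)/(s + 1)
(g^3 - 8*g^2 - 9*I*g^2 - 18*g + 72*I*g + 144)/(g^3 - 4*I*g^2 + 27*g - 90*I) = (g - 8)/(g + 5*I)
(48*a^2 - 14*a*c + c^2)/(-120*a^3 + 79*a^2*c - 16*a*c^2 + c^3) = (-6*a + c)/(15*a^2 - 8*a*c + c^2)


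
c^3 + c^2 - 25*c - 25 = (c - 5)*(c + 1)*(c + 5)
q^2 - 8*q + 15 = (q - 5)*(q - 3)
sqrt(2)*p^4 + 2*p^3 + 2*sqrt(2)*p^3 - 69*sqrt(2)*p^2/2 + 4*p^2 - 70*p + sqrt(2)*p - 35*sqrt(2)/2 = (p - 5)*(p + 7)*(p + sqrt(2)/2)*(sqrt(2)*p + 1)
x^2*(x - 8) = x^3 - 8*x^2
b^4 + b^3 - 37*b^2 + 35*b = b*(b - 5)*(b - 1)*(b + 7)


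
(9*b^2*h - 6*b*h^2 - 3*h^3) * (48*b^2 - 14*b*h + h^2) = 432*b^4*h - 414*b^3*h^2 - 51*b^2*h^3 + 36*b*h^4 - 3*h^5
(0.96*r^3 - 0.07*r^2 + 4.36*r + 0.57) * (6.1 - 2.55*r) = -2.448*r^4 + 6.0345*r^3 - 11.545*r^2 + 25.1425*r + 3.477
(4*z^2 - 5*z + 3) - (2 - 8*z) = 4*z^2 + 3*z + 1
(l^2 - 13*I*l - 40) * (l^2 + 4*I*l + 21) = l^4 - 9*I*l^3 + 33*l^2 - 433*I*l - 840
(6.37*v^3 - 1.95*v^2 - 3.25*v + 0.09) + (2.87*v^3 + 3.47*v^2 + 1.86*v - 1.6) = 9.24*v^3 + 1.52*v^2 - 1.39*v - 1.51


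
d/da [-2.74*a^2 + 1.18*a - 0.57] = 1.18 - 5.48*a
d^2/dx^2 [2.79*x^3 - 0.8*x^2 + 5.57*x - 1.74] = 16.74*x - 1.6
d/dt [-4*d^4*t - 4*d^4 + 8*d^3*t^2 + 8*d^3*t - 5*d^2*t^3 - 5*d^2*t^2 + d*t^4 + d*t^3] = d*(-4*d^3 + 16*d^2*t + 8*d^2 - 15*d*t^2 - 10*d*t + 4*t^3 + 3*t^2)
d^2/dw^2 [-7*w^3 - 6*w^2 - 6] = -42*w - 12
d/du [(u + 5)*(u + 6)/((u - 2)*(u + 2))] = (-11*u^2 - 68*u - 44)/(u^4 - 8*u^2 + 16)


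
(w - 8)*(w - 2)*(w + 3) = w^3 - 7*w^2 - 14*w + 48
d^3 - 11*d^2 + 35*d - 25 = (d - 5)^2*(d - 1)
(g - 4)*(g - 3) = g^2 - 7*g + 12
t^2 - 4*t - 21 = (t - 7)*(t + 3)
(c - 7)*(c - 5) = c^2 - 12*c + 35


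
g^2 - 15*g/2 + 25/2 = (g - 5)*(g - 5/2)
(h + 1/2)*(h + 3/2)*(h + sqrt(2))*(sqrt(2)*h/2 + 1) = sqrt(2)*h^4/2 + sqrt(2)*h^3 + 2*h^3 + 11*sqrt(2)*h^2/8 + 4*h^2 + 3*h/2 + 2*sqrt(2)*h + 3*sqrt(2)/4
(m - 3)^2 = m^2 - 6*m + 9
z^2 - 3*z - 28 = (z - 7)*(z + 4)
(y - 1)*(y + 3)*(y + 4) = y^3 + 6*y^2 + 5*y - 12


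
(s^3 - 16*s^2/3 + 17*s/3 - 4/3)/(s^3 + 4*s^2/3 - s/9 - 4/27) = 9*(s^2 - 5*s + 4)/(9*s^2 + 15*s + 4)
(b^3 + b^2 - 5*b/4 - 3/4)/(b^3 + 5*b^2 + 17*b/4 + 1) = (2*b^2 + b - 3)/(2*b^2 + 9*b + 4)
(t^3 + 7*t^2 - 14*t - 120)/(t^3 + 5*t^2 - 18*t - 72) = (t + 5)/(t + 3)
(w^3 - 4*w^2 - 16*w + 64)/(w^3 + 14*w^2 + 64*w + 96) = (w^2 - 8*w + 16)/(w^2 + 10*w + 24)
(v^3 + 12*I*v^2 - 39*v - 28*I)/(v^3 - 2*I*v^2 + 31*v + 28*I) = (v + 7*I)/(v - 7*I)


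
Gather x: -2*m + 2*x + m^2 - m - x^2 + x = m^2 - 3*m - x^2 + 3*x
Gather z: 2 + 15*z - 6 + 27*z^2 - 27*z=27*z^2 - 12*z - 4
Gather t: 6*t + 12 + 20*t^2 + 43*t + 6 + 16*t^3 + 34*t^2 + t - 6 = 16*t^3 + 54*t^2 + 50*t + 12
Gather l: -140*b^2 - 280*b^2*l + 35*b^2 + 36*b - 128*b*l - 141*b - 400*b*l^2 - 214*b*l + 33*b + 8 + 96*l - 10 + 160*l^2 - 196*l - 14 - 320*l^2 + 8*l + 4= -105*b^2 - 72*b + l^2*(-400*b - 160) + l*(-280*b^2 - 342*b - 92) - 12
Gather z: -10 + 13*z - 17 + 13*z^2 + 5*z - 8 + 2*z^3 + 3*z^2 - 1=2*z^3 + 16*z^2 + 18*z - 36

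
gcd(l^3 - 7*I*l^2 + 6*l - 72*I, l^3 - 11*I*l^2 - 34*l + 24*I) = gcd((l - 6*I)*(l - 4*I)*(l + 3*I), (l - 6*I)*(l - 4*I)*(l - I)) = l^2 - 10*I*l - 24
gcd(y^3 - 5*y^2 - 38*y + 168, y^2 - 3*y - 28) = y - 7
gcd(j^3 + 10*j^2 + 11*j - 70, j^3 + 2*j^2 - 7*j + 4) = 1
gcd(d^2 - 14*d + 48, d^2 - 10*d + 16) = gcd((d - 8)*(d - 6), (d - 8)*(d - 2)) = d - 8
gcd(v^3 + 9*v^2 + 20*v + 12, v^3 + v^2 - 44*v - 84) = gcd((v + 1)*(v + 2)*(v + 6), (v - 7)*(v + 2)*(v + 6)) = v^2 + 8*v + 12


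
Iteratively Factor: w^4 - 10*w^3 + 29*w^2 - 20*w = (w - 5)*(w^3 - 5*w^2 + 4*w) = w*(w - 5)*(w^2 - 5*w + 4) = w*(w - 5)*(w - 1)*(w - 4)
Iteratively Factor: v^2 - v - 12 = (v - 4)*(v + 3)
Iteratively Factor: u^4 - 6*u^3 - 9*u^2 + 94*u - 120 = (u - 5)*(u^3 - u^2 - 14*u + 24) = (u - 5)*(u + 4)*(u^2 - 5*u + 6) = (u - 5)*(u - 2)*(u + 4)*(u - 3)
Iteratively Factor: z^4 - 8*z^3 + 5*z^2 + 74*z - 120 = (z - 4)*(z^3 - 4*z^2 - 11*z + 30) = (z - 4)*(z + 3)*(z^2 - 7*z + 10) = (z - 4)*(z - 2)*(z + 3)*(z - 5)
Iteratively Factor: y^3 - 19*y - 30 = (y + 3)*(y^2 - 3*y - 10) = (y - 5)*(y + 3)*(y + 2)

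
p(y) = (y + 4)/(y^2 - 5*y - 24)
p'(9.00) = -1.09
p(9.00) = 1.08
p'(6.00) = -0.27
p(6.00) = -0.56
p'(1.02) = -0.02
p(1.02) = -0.18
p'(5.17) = -0.13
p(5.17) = -0.40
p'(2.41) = -0.03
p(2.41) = -0.21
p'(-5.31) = 0.01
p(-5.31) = -0.04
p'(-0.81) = 0.00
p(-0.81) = -0.17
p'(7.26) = -1.99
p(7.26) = -1.48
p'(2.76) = -0.04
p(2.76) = -0.22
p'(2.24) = -0.03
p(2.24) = -0.21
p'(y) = (5 - 2*y)*(y + 4)/(y^2 - 5*y - 24)^2 + 1/(y^2 - 5*y - 24)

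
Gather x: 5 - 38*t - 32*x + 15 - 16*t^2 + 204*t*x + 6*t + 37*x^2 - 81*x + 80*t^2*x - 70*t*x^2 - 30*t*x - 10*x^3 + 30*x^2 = -16*t^2 - 32*t - 10*x^3 + x^2*(67 - 70*t) + x*(80*t^2 + 174*t - 113) + 20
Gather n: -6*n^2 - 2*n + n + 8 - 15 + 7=-6*n^2 - n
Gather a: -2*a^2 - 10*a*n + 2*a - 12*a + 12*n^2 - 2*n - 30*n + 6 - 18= -2*a^2 + a*(-10*n - 10) + 12*n^2 - 32*n - 12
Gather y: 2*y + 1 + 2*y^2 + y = 2*y^2 + 3*y + 1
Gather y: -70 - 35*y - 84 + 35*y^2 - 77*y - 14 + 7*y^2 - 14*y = 42*y^2 - 126*y - 168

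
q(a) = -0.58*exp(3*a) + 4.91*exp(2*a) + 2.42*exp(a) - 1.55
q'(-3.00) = 0.14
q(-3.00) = -1.42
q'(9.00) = -925119138140.74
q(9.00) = -308265569492.67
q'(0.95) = 41.83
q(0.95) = 27.51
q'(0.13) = 12.92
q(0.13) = 6.72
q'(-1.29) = 1.37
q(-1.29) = -0.52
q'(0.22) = 14.90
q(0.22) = 7.97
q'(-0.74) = 3.20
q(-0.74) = 0.66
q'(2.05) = -204.23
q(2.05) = 41.66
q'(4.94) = -4558913.29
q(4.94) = -1487440.35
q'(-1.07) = 1.92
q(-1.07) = -0.17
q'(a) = -1.74*exp(3*a) + 9.82*exp(2*a) + 2.42*exp(a)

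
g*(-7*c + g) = -7*c*g + g^2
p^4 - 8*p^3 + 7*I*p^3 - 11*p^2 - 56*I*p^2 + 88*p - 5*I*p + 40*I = (p - 8)*(p + I)^2*(p + 5*I)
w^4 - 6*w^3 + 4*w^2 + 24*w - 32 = (w - 4)*(w - 2)^2*(w + 2)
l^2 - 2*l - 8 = (l - 4)*(l + 2)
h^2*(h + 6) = h^3 + 6*h^2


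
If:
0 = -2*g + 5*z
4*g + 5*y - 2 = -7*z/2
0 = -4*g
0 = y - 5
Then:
No Solution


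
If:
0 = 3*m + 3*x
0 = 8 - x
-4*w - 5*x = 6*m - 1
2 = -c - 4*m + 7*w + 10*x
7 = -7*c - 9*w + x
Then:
No Solution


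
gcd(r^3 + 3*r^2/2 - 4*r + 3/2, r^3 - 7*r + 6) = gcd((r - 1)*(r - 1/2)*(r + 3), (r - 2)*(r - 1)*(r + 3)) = r^2 + 2*r - 3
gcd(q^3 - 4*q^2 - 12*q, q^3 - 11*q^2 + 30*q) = q^2 - 6*q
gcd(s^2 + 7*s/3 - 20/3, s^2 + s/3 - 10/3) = s - 5/3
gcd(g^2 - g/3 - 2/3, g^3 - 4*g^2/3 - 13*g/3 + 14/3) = g - 1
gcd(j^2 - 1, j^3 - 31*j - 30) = j + 1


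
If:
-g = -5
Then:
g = 5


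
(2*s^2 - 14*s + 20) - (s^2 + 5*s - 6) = s^2 - 19*s + 26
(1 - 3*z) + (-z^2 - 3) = -z^2 - 3*z - 2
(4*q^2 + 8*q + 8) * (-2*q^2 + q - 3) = -8*q^4 - 12*q^3 - 20*q^2 - 16*q - 24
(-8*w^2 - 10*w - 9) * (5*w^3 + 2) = -40*w^5 - 50*w^4 - 45*w^3 - 16*w^2 - 20*w - 18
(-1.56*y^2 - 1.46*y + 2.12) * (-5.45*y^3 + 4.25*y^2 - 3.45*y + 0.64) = 8.502*y^5 + 1.327*y^4 - 12.377*y^3 + 13.0486*y^2 - 8.2484*y + 1.3568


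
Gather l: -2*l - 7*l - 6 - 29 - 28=-9*l - 63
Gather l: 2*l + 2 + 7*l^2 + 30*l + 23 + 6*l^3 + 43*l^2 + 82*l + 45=6*l^3 + 50*l^2 + 114*l + 70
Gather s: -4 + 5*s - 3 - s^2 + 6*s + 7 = -s^2 + 11*s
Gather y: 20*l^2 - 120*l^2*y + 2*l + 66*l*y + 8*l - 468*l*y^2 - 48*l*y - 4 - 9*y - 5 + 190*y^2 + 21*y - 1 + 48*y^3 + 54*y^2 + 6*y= 20*l^2 + 10*l + 48*y^3 + y^2*(244 - 468*l) + y*(-120*l^2 + 18*l + 18) - 10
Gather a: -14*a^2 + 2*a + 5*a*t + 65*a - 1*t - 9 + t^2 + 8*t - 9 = -14*a^2 + a*(5*t + 67) + t^2 + 7*t - 18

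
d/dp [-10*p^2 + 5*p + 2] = 5 - 20*p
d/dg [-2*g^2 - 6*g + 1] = -4*g - 6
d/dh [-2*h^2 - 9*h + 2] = -4*h - 9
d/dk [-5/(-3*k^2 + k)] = 5*(1 - 6*k)/(k^2*(3*k - 1)^2)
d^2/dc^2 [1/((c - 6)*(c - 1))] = 2*((c - 6)^2 + (c - 6)*(c - 1) + (c - 1)^2)/((c - 6)^3*(c - 1)^3)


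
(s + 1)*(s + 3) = s^2 + 4*s + 3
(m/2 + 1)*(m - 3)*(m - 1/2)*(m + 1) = m^4/2 - m^3/4 - 7*m^2/2 - 5*m/4 + 3/2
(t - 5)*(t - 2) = t^2 - 7*t + 10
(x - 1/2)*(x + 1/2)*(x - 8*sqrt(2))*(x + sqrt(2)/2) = x^4 - 15*sqrt(2)*x^3/2 - 33*x^2/4 + 15*sqrt(2)*x/8 + 2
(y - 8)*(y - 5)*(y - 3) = y^3 - 16*y^2 + 79*y - 120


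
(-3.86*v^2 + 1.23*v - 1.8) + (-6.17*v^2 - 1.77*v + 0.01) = -10.03*v^2 - 0.54*v - 1.79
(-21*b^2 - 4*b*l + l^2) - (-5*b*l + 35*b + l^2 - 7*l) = -21*b^2 + b*l - 35*b + 7*l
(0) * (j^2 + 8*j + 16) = 0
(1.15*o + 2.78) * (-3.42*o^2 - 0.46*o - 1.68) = -3.933*o^3 - 10.0366*o^2 - 3.2108*o - 4.6704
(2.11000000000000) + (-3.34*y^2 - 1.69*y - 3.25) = -3.34*y^2 - 1.69*y - 1.14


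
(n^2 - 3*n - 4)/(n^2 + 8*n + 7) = (n - 4)/(n + 7)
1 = 1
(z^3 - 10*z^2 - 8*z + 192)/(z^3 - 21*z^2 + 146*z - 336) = (z + 4)/(z - 7)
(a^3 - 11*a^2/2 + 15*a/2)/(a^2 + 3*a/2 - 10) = a*(a - 3)/(a + 4)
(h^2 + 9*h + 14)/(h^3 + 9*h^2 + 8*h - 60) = (h^2 + 9*h + 14)/(h^3 + 9*h^2 + 8*h - 60)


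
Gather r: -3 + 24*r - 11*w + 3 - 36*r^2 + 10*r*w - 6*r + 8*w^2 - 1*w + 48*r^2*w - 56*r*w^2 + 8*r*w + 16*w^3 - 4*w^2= r^2*(48*w - 36) + r*(-56*w^2 + 18*w + 18) + 16*w^3 + 4*w^2 - 12*w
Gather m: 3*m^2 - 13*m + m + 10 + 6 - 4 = 3*m^2 - 12*m + 12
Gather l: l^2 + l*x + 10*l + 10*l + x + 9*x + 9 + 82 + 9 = l^2 + l*(x + 20) + 10*x + 100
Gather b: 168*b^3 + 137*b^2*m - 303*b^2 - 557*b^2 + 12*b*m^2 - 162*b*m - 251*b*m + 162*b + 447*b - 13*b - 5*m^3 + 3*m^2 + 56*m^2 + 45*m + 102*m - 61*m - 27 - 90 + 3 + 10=168*b^3 + b^2*(137*m - 860) + b*(12*m^2 - 413*m + 596) - 5*m^3 + 59*m^2 + 86*m - 104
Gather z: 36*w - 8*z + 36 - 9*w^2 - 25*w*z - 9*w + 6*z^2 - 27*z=-9*w^2 + 27*w + 6*z^2 + z*(-25*w - 35) + 36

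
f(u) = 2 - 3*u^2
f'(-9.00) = 54.00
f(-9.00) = -241.00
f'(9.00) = -54.00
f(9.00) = -241.00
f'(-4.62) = 27.72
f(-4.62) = -62.03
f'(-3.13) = 18.78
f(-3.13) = -27.39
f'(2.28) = -13.68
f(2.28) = -13.60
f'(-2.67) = 16.02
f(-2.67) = -19.39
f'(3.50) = -21.00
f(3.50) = -34.75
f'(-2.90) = 17.40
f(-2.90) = -23.23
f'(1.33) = -7.98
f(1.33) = -3.31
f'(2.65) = -15.90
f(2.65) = -19.07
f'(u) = -6*u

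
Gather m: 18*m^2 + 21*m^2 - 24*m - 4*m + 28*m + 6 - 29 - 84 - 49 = 39*m^2 - 156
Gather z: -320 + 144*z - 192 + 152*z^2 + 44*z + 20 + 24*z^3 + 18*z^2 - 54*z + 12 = 24*z^3 + 170*z^2 + 134*z - 480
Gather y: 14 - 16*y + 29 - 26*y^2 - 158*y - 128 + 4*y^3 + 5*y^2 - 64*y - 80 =4*y^3 - 21*y^2 - 238*y - 165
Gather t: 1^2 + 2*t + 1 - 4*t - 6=-2*t - 4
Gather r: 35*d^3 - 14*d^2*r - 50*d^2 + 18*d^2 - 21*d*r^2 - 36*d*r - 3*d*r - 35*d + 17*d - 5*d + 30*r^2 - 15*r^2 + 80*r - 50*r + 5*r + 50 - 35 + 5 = 35*d^3 - 32*d^2 - 23*d + r^2*(15 - 21*d) + r*(-14*d^2 - 39*d + 35) + 20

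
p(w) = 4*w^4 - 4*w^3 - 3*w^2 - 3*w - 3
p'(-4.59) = -1775.52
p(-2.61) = 241.13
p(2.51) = 66.08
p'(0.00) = -3.00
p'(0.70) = -7.59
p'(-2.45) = -295.63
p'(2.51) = 159.35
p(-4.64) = 2200.02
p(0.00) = -3.00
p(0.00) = -3.00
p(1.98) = 9.73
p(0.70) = -6.98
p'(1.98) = 62.27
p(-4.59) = 2109.84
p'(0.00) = -3.00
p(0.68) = -6.83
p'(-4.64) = -1831.87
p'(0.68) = -7.60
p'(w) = 16*w^3 - 12*w^2 - 6*w - 3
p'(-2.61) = -353.56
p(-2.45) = 189.29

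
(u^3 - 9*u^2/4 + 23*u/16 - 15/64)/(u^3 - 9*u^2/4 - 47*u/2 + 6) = (u^2 - 2*u + 15/16)/(u^2 - 2*u - 24)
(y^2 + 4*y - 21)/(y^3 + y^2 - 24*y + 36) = (y + 7)/(y^2 + 4*y - 12)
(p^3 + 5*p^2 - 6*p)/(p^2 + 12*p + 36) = p*(p - 1)/(p + 6)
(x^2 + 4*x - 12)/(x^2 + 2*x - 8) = (x + 6)/(x + 4)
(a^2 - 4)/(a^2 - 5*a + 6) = (a + 2)/(a - 3)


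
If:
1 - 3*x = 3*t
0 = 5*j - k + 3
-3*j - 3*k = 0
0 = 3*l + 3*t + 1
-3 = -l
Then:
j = -1/2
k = 1/2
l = 3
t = -10/3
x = 11/3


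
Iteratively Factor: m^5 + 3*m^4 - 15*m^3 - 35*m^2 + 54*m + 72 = (m - 2)*(m^4 + 5*m^3 - 5*m^2 - 45*m - 36) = (m - 2)*(m + 1)*(m^3 + 4*m^2 - 9*m - 36) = (m - 3)*(m - 2)*(m + 1)*(m^2 + 7*m + 12) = (m - 3)*(m - 2)*(m + 1)*(m + 3)*(m + 4)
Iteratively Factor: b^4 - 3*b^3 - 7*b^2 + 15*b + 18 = (b - 3)*(b^3 - 7*b - 6) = (b - 3)*(b + 2)*(b^2 - 2*b - 3) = (b - 3)^2*(b + 2)*(b + 1)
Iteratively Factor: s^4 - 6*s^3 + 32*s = (s + 2)*(s^3 - 8*s^2 + 16*s) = (s - 4)*(s + 2)*(s^2 - 4*s) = s*(s - 4)*(s + 2)*(s - 4)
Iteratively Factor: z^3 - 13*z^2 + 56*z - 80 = (z - 4)*(z^2 - 9*z + 20) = (z - 4)^2*(z - 5)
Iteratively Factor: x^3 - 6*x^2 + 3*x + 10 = (x - 2)*(x^2 - 4*x - 5) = (x - 5)*(x - 2)*(x + 1)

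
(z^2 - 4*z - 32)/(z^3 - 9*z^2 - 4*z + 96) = (z + 4)/(z^2 - z - 12)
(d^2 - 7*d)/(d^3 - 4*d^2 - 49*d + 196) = d/(d^2 + 3*d - 28)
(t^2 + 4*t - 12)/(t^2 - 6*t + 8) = (t + 6)/(t - 4)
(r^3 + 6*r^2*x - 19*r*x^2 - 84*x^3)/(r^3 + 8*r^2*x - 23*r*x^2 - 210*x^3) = (-r^2 + r*x + 12*x^2)/(-r^2 - r*x + 30*x^2)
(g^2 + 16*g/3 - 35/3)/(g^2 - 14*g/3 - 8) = (-3*g^2 - 16*g + 35)/(-3*g^2 + 14*g + 24)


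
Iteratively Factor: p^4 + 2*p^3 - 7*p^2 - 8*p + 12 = (p + 3)*(p^3 - p^2 - 4*p + 4) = (p - 2)*(p + 3)*(p^2 + p - 2) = (p - 2)*(p + 2)*(p + 3)*(p - 1)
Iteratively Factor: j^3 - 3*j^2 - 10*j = (j + 2)*(j^2 - 5*j) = (j - 5)*(j + 2)*(j)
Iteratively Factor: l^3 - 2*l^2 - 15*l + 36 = (l - 3)*(l^2 + l - 12) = (l - 3)*(l + 4)*(l - 3)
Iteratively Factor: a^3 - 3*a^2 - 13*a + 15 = (a - 1)*(a^2 - 2*a - 15) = (a - 1)*(a + 3)*(a - 5)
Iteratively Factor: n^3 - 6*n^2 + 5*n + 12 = (n - 3)*(n^2 - 3*n - 4) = (n - 3)*(n + 1)*(n - 4)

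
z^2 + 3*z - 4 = (z - 1)*(z + 4)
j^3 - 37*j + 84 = (j - 4)*(j - 3)*(j + 7)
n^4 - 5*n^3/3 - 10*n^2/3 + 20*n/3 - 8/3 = (n - 2)*(n - 1)*(n - 2/3)*(n + 2)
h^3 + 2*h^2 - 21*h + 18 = (h - 3)*(h - 1)*(h + 6)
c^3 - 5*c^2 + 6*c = c*(c - 3)*(c - 2)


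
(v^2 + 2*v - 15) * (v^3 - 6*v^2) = v^5 - 4*v^4 - 27*v^3 + 90*v^2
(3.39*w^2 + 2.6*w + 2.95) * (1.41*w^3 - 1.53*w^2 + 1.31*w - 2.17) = 4.7799*w^5 - 1.5207*w^4 + 4.6224*w^3 - 8.4638*w^2 - 1.7775*w - 6.4015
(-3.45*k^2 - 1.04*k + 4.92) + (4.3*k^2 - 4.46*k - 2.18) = 0.85*k^2 - 5.5*k + 2.74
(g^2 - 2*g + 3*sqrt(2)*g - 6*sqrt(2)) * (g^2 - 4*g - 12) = g^4 - 6*g^3 + 3*sqrt(2)*g^3 - 18*sqrt(2)*g^2 - 4*g^2 - 12*sqrt(2)*g + 24*g + 72*sqrt(2)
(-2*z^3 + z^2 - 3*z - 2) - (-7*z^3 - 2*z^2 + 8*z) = 5*z^3 + 3*z^2 - 11*z - 2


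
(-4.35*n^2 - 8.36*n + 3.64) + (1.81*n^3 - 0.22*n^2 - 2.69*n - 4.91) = 1.81*n^3 - 4.57*n^2 - 11.05*n - 1.27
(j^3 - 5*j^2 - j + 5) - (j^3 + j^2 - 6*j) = -6*j^2 + 5*j + 5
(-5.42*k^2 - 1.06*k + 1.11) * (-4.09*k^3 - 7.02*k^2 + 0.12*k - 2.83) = 22.1678*k^5 + 42.3838*k^4 + 2.2509*k^3 + 7.4192*k^2 + 3.133*k - 3.1413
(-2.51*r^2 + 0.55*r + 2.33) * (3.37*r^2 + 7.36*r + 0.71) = -8.4587*r^4 - 16.6201*r^3 + 10.118*r^2 + 17.5393*r + 1.6543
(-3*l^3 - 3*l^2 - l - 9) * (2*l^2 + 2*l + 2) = -6*l^5 - 12*l^4 - 14*l^3 - 26*l^2 - 20*l - 18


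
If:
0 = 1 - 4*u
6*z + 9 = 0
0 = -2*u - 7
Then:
No Solution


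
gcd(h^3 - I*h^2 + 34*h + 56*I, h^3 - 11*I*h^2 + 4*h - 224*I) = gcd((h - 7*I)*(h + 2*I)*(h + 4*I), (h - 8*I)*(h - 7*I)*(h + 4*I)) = h^2 - 3*I*h + 28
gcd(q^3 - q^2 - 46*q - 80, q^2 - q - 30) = q + 5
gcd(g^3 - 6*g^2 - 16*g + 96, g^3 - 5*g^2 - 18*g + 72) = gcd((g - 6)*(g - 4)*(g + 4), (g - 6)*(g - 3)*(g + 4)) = g^2 - 2*g - 24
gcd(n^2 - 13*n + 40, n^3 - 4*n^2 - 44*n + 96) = n - 8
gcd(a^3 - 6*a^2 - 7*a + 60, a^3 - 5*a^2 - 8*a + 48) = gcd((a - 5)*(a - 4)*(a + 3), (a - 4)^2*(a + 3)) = a^2 - a - 12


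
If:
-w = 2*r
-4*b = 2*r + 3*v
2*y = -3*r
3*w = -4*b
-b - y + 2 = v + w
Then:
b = -9/14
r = -3/7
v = 8/7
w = 6/7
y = 9/14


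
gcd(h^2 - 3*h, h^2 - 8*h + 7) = 1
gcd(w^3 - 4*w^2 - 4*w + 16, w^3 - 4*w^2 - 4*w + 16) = w^3 - 4*w^2 - 4*w + 16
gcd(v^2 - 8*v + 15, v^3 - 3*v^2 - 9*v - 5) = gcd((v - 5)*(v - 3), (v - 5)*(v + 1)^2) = v - 5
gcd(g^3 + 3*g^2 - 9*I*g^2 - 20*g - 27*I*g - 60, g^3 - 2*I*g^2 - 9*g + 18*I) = g + 3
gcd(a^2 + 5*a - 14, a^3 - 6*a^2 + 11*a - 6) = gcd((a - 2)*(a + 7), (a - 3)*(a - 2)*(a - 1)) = a - 2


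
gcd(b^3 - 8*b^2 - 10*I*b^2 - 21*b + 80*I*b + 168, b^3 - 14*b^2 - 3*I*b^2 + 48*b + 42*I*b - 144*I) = b^2 + b*(-8 - 3*I) + 24*I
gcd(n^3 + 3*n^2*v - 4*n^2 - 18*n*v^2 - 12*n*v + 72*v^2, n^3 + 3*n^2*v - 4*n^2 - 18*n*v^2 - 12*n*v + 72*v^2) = -n^3 - 3*n^2*v + 4*n^2 + 18*n*v^2 + 12*n*v - 72*v^2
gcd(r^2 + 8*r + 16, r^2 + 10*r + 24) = r + 4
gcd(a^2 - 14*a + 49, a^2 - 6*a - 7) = a - 7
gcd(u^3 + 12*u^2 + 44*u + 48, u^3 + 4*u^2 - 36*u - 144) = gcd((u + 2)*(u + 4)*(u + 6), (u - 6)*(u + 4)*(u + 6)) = u^2 + 10*u + 24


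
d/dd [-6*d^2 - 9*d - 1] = -12*d - 9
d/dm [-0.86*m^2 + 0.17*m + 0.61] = 0.17 - 1.72*m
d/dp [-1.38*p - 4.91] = -1.38000000000000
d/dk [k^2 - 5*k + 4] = 2*k - 5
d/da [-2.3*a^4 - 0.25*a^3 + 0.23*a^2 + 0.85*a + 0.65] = -9.2*a^3 - 0.75*a^2 + 0.46*a + 0.85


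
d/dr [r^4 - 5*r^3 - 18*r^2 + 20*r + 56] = 4*r^3 - 15*r^2 - 36*r + 20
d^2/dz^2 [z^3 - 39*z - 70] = 6*z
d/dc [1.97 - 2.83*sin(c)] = -2.83*cos(c)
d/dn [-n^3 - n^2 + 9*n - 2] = -3*n^2 - 2*n + 9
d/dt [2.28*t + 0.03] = 2.28000000000000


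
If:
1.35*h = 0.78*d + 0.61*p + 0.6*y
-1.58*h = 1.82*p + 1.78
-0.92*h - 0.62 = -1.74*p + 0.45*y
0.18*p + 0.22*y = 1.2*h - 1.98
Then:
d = 6.46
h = 0.26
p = -1.21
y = -6.58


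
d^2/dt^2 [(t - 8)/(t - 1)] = -14/(t - 1)^3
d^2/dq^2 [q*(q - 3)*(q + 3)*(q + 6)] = 12*q^2 + 36*q - 18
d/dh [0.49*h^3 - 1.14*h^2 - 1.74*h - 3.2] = 1.47*h^2 - 2.28*h - 1.74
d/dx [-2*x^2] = -4*x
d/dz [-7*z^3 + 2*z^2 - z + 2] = -21*z^2 + 4*z - 1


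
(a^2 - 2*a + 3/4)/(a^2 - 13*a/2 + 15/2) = (a - 1/2)/(a - 5)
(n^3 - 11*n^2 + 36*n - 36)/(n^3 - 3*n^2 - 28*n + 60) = (n - 3)/(n + 5)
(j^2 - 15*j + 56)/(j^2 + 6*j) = (j^2 - 15*j + 56)/(j*(j + 6))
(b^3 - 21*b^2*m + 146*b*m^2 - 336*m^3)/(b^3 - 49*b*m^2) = (b^2 - 14*b*m + 48*m^2)/(b*(b + 7*m))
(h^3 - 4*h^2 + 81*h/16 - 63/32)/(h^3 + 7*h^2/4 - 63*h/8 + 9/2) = (h - 7/4)/(h + 4)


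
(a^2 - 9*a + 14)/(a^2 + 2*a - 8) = (a - 7)/(a + 4)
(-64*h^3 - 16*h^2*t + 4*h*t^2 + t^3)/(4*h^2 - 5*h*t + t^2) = (16*h^2 + 8*h*t + t^2)/(-h + t)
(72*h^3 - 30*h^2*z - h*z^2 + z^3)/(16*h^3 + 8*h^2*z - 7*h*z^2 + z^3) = (-18*h^2 + 3*h*z + z^2)/(-4*h^2 - 3*h*z + z^2)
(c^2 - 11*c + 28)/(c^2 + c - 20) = (c - 7)/(c + 5)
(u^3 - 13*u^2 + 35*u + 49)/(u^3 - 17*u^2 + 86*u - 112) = (u^2 - 6*u - 7)/(u^2 - 10*u + 16)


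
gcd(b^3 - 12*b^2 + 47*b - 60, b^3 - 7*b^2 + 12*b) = b^2 - 7*b + 12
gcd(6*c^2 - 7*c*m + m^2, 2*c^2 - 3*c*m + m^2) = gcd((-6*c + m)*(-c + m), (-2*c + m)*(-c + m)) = c - m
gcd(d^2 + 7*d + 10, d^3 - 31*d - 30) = d + 5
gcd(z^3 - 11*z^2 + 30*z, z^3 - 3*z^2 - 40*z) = z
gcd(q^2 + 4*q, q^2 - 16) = q + 4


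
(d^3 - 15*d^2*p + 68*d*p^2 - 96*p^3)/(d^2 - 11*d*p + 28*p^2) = (-d^2 + 11*d*p - 24*p^2)/(-d + 7*p)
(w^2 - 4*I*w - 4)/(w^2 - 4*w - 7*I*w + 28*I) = (w^2 - 4*I*w - 4)/(w^2 - 4*w - 7*I*w + 28*I)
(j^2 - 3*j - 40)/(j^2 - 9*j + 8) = (j + 5)/(j - 1)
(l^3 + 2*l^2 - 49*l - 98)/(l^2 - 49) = l + 2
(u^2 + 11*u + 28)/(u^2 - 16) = (u + 7)/(u - 4)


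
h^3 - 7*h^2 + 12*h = h*(h - 4)*(h - 3)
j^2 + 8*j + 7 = (j + 1)*(j + 7)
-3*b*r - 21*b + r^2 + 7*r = (-3*b + r)*(r + 7)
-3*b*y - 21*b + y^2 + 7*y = (-3*b + y)*(y + 7)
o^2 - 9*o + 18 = (o - 6)*(o - 3)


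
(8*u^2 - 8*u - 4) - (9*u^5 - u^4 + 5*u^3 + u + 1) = -9*u^5 + u^4 - 5*u^3 + 8*u^2 - 9*u - 5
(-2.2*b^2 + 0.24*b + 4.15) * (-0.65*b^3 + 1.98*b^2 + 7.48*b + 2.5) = 1.43*b^5 - 4.512*b^4 - 18.6783*b^3 + 4.5122*b^2 + 31.642*b + 10.375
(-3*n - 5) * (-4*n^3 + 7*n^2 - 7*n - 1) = 12*n^4 - n^3 - 14*n^2 + 38*n + 5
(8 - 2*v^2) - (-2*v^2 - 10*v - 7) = 10*v + 15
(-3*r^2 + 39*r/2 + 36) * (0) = 0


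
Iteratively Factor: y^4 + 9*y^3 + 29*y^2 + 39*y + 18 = (y + 3)*(y^3 + 6*y^2 + 11*y + 6) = (y + 2)*(y + 3)*(y^2 + 4*y + 3) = (y + 1)*(y + 2)*(y + 3)*(y + 3)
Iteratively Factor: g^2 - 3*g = (g)*(g - 3)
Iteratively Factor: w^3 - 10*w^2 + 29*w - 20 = (w - 5)*(w^2 - 5*w + 4) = (w - 5)*(w - 4)*(w - 1)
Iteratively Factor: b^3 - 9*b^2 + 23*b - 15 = (b - 1)*(b^2 - 8*b + 15) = (b - 5)*(b - 1)*(b - 3)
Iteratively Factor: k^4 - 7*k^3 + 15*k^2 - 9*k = (k)*(k^3 - 7*k^2 + 15*k - 9) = k*(k - 3)*(k^2 - 4*k + 3) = k*(k - 3)*(k - 1)*(k - 3)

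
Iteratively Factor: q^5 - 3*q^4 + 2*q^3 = (q)*(q^4 - 3*q^3 + 2*q^2) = q^2*(q^3 - 3*q^2 + 2*q) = q^2*(q - 1)*(q^2 - 2*q) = q^2*(q - 2)*(q - 1)*(q)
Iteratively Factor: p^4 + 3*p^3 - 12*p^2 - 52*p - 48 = (p + 3)*(p^3 - 12*p - 16) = (p + 2)*(p + 3)*(p^2 - 2*p - 8) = (p + 2)^2*(p + 3)*(p - 4)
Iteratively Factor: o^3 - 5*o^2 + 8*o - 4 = (o - 2)*(o^2 - 3*o + 2) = (o - 2)^2*(o - 1)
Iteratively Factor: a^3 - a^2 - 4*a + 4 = (a - 2)*(a^2 + a - 2) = (a - 2)*(a + 2)*(a - 1)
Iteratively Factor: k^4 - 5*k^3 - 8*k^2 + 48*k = (k)*(k^3 - 5*k^2 - 8*k + 48) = k*(k - 4)*(k^2 - k - 12) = k*(k - 4)*(k + 3)*(k - 4)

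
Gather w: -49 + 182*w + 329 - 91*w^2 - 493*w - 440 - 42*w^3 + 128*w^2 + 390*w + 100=-42*w^3 + 37*w^2 + 79*w - 60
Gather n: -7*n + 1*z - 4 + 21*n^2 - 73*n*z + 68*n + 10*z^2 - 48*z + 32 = 21*n^2 + n*(61 - 73*z) + 10*z^2 - 47*z + 28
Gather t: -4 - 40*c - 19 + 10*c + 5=-30*c - 18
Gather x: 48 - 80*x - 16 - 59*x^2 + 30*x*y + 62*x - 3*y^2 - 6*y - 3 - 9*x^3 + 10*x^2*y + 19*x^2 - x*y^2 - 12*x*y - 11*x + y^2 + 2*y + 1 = -9*x^3 + x^2*(10*y - 40) + x*(-y^2 + 18*y - 29) - 2*y^2 - 4*y + 30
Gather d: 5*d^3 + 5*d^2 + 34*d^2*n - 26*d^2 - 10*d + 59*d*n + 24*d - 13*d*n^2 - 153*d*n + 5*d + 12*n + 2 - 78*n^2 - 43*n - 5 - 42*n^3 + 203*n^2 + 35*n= 5*d^3 + d^2*(34*n - 21) + d*(-13*n^2 - 94*n + 19) - 42*n^3 + 125*n^2 + 4*n - 3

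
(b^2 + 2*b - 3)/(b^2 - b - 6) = (-b^2 - 2*b + 3)/(-b^2 + b + 6)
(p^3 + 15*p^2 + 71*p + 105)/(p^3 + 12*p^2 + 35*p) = (p + 3)/p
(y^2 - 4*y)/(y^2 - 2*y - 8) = y/(y + 2)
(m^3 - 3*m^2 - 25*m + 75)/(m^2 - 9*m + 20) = (m^2 + 2*m - 15)/(m - 4)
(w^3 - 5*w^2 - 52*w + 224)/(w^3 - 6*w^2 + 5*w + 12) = (w^2 - w - 56)/(w^2 - 2*w - 3)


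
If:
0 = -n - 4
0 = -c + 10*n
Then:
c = -40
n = -4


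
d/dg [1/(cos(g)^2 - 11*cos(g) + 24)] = (2*cos(g) - 11)*sin(g)/(cos(g)^2 - 11*cos(g) + 24)^2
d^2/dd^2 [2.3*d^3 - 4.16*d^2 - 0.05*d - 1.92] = 13.8*d - 8.32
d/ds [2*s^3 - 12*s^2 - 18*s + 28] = 6*s^2 - 24*s - 18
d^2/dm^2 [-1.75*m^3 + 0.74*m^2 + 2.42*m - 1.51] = 1.48 - 10.5*m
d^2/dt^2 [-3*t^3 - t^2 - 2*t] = -18*t - 2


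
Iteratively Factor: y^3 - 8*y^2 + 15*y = (y)*(y^2 - 8*y + 15) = y*(y - 5)*(y - 3)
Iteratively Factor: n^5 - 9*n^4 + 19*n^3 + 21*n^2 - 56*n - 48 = (n - 4)*(n^4 - 5*n^3 - n^2 + 17*n + 12) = (n - 4)^2*(n^3 - n^2 - 5*n - 3) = (n - 4)^2*(n + 1)*(n^2 - 2*n - 3) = (n - 4)^2*(n - 3)*(n + 1)*(n + 1)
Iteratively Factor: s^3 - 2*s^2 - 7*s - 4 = (s + 1)*(s^2 - 3*s - 4) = (s + 1)^2*(s - 4)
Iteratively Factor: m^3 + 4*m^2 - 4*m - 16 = (m + 2)*(m^2 + 2*m - 8) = (m + 2)*(m + 4)*(m - 2)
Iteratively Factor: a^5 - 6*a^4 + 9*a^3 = (a - 3)*(a^4 - 3*a^3) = a*(a - 3)*(a^3 - 3*a^2) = a^2*(a - 3)*(a^2 - 3*a) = a^2*(a - 3)^2*(a)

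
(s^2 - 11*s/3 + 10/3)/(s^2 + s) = (3*s^2 - 11*s + 10)/(3*s*(s + 1))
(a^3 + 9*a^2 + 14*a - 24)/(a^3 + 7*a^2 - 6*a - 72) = (a - 1)/(a - 3)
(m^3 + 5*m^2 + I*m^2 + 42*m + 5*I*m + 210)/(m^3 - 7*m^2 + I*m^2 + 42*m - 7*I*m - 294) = (m + 5)/(m - 7)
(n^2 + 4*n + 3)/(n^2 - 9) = (n + 1)/(n - 3)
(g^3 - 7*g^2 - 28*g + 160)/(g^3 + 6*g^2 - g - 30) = (g^2 - 12*g + 32)/(g^2 + g - 6)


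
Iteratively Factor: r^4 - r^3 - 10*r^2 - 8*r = (r + 1)*(r^3 - 2*r^2 - 8*r) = r*(r + 1)*(r^2 - 2*r - 8) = r*(r - 4)*(r + 1)*(r + 2)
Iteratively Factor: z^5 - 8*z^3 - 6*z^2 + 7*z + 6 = (z - 1)*(z^4 + z^3 - 7*z^2 - 13*z - 6) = (z - 1)*(z + 1)*(z^3 - 7*z - 6) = (z - 3)*(z - 1)*(z + 1)*(z^2 + 3*z + 2) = (z - 3)*(z - 1)*(z + 1)*(z + 2)*(z + 1)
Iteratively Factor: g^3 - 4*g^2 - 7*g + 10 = (g - 1)*(g^2 - 3*g - 10) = (g - 1)*(g + 2)*(g - 5)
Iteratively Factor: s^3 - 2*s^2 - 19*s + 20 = (s - 5)*(s^2 + 3*s - 4) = (s - 5)*(s - 1)*(s + 4)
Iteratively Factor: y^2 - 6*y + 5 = (y - 1)*(y - 5)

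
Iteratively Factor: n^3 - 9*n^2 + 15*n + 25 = (n - 5)*(n^2 - 4*n - 5) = (n - 5)*(n + 1)*(n - 5)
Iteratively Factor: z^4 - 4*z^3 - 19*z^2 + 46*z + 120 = (z + 2)*(z^3 - 6*z^2 - 7*z + 60) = (z - 5)*(z + 2)*(z^2 - z - 12) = (z - 5)*(z + 2)*(z + 3)*(z - 4)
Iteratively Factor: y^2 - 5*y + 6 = (y - 2)*(y - 3)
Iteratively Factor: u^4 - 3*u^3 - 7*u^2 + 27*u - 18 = (u - 2)*(u^3 - u^2 - 9*u + 9) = (u - 2)*(u + 3)*(u^2 - 4*u + 3) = (u - 3)*(u - 2)*(u + 3)*(u - 1)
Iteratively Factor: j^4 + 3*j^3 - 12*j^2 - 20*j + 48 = (j - 2)*(j^3 + 5*j^2 - 2*j - 24) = (j - 2)^2*(j^2 + 7*j + 12) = (j - 2)^2*(j + 3)*(j + 4)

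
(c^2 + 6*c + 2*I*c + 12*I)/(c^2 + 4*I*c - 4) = (c + 6)/(c + 2*I)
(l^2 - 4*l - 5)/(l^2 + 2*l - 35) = (l + 1)/(l + 7)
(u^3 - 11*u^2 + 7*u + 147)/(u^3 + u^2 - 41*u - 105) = (u - 7)/(u + 5)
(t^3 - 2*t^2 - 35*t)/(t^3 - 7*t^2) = (t + 5)/t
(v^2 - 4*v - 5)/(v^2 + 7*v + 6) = (v - 5)/(v + 6)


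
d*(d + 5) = d^2 + 5*d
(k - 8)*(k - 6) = k^2 - 14*k + 48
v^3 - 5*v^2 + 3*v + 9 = (v - 3)^2*(v + 1)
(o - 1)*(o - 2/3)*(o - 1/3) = o^3 - 2*o^2 + 11*o/9 - 2/9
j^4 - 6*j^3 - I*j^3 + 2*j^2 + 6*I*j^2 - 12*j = j*(j - 6)*(j - 2*I)*(j + I)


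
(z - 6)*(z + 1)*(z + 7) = z^3 + 2*z^2 - 41*z - 42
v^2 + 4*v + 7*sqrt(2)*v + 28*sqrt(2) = (v + 4)*(v + 7*sqrt(2))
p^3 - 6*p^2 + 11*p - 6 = (p - 3)*(p - 2)*(p - 1)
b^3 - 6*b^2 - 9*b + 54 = (b - 6)*(b - 3)*(b + 3)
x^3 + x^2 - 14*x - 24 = (x - 4)*(x + 2)*(x + 3)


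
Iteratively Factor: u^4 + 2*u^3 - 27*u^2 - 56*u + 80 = (u + 4)*(u^3 - 2*u^2 - 19*u + 20) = (u - 1)*(u + 4)*(u^2 - u - 20) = (u - 1)*(u + 4)^2*(u - 5)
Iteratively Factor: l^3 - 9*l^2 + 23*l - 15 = (l - 3)*(l^2 - 6*l + 5) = (l - 5)*(l - 3)*(l - 1)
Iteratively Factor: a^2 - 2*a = (a)*(a - 2)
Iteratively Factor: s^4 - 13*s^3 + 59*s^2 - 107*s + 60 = (s - 4)*(s^3 - 9*s^2 + 23*s - 15) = (s - 4)*(s - 1)*(s^2 - 8*s + 15) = (s - 5)*(s - 4)*(s - 1)*(s - 3)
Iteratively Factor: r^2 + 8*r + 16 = (r + 4)*(r + 4)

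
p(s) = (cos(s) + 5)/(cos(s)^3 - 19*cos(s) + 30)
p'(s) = (3*sin(s)*cos(s)^2 - 19*sin(s))*(cos(s) + 5)/(cos(s)^3 - 19*cos(s) + 30)^2 - sin(s)/(cos(s)^3 - 19*cos(s) + 30) = (2*cos(s) - 5)*sin(s)/((cos(s) - 3)^2*(cos(s) - 2)^2)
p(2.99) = 0.08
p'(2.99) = -0.01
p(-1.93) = 0.13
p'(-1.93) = 0.09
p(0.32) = 0.46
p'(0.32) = -0.21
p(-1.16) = 0.24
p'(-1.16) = 0.22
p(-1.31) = 0.21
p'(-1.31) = 0.19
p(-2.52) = 0.09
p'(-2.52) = 0.03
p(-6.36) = 0.50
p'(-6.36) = 0.06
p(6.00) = 0.47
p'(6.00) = 0.19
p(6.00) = 0.47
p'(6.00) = 0.19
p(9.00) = 0.09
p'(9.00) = -0.02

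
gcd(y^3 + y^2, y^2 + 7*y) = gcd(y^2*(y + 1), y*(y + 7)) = y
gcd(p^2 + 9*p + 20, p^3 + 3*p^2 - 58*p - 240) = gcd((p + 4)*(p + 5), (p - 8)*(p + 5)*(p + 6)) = p + 5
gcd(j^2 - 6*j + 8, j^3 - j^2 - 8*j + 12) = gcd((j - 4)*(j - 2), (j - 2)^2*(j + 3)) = j - 2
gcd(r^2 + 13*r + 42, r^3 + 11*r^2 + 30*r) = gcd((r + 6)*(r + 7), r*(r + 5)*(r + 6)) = r + 6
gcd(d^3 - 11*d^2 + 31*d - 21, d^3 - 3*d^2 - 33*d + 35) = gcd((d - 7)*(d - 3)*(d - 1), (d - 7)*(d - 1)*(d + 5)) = d^2 - 8*d + 7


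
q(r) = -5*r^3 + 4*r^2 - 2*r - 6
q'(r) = -15*r^2 + 8*r - 2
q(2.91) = -101.16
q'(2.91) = -105.74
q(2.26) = -47.81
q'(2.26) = -60.53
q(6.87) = -1452.17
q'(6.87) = -654.99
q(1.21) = -11.42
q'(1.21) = -14.28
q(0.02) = -6.04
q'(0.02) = -1.85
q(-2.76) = 135.11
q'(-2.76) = -138.34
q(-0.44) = -3.92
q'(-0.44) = -8.42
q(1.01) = -9.09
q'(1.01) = -9.22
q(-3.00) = 171.00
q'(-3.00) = -161.00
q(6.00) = -954.00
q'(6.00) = -494.00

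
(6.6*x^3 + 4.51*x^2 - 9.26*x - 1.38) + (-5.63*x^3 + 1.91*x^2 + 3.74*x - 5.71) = 0.97*x^3 + 6.42*x^2 - 5.52*x - 7.09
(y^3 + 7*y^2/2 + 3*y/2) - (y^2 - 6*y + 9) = y^3 + 5*y^2/2 + 15*y/2 - 9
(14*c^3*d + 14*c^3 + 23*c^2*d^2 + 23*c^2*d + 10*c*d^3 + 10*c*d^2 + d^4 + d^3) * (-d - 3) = -14*c^3*d^2 - 56*c^3*d - 42*c^3 - 23*c^2*d^3 - 92*c^2*d^2 - 69*c^2*d - 10*c*d^4 - 40*c*d^3 - 30*c*d^2 - d^5 - 4*d^4 - 3*d^3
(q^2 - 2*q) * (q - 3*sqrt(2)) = q^3 - 3*sqrt(2)*q^2 - 2*q^2 + 6*sqrt(2)*q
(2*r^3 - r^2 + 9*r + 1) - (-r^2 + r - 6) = 2*r^3 + 8*r + 7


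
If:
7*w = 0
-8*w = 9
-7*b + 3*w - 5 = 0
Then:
No Solution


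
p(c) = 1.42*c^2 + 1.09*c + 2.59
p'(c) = 2.84*c + 1.09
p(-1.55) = 4.31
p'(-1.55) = -3.31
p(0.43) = 3.32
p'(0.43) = 2.31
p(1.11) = 5.55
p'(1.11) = 4.24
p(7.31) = 86.44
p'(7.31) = 21.85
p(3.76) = 26.76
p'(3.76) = 11.77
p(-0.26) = 2.40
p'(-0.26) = 0.35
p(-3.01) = 12.17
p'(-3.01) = -7.46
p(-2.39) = 8.10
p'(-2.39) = -5.70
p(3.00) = 18.64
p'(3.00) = 9.61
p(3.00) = 18.64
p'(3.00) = 9.61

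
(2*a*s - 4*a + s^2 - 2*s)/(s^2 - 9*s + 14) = (2*a + s)/(s - 7)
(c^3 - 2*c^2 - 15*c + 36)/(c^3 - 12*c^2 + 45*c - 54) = (c + 4)/(c - 6)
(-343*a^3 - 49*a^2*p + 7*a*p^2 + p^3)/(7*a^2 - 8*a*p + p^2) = (49*a^2 + 14*a*p + p^2)/(-a + p)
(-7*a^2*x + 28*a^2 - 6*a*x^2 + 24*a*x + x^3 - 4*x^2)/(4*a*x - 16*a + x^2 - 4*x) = (-7*a^2 - 6*a*x + x^2)/(4*a + x)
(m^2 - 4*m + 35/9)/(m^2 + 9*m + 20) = (m^2 - 4*m + 35/9)/(m^2 + 9*m + 20)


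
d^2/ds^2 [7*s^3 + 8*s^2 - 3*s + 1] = 42*s + 16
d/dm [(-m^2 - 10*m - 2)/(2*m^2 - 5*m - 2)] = (25*m^2 + 12*m + 10)/(4*m^4 - 20*m^3 + 17*m^2 + 20*m + 4)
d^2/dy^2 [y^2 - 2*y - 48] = 2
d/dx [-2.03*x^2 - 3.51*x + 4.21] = -4.06*x - 3.51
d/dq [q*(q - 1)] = 2*q - 1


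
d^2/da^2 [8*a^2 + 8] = 16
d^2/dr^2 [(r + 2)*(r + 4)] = 2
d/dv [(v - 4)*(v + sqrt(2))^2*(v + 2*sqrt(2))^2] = (v + sqrt(2))*(v + 2*sqrt(2))*(2*(v - 4)*(v + sqrt(2)) + 2*(v - 4)*(v + 2*sqrt(2)) + (v + sqrt(2))*(v + 2*sqrt(2)))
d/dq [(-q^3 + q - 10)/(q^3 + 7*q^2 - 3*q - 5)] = (-7*q^4 + 4*q^3 + 38*q^2 + 140*q - 35)/(q^6 + 14*q^5 + 43*q^4 - 52*q^3 - 61*q^2 + 30*q + 25)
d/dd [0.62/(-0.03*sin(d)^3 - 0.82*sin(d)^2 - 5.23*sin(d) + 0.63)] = (0.0558*sin(d)^2 + 1.0168*sin(d) + 3.2426)*cos(d)/(0.03*sin(d)^3 + 0.82*sin(d)^2 + 5.23*sin(d) - 0.63)^2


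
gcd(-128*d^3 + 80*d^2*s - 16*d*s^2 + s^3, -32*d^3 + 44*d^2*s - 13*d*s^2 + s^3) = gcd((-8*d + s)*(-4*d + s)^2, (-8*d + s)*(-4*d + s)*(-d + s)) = 32*d^2 - 12*d*s + s^2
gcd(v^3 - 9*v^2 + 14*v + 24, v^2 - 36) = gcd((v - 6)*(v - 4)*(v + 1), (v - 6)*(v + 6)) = v - 6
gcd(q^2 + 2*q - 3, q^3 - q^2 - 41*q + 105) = 1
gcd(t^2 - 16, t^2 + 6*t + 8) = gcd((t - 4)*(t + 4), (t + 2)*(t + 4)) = t + 4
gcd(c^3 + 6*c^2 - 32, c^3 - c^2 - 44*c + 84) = c - 2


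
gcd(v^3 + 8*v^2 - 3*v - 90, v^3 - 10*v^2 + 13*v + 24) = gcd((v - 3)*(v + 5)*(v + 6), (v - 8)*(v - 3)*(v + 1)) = v - 3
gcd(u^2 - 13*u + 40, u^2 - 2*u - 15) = u - 5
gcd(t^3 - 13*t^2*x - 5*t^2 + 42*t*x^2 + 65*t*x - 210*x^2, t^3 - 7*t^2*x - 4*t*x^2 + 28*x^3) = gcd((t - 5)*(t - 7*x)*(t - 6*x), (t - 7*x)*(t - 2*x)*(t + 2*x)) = -t + 7*x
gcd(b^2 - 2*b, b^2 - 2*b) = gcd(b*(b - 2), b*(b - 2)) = b^2 - 2*b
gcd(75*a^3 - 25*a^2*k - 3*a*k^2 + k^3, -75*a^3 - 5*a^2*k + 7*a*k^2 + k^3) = 15*a^2 - 2*a*k - k^2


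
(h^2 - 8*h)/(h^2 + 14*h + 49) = h*(h - 8)/(h^2 + 14*h + 49)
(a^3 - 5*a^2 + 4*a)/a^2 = a - 5 + 4/a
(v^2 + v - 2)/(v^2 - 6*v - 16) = (v - 1)/(v - 8)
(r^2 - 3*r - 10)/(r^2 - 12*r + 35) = (r + 2)/(r - 7)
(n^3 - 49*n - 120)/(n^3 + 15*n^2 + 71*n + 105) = (n - 8)/(n + 7)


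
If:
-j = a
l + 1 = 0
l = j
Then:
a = 1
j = -1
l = -1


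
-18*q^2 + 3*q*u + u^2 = (-3*q + u)*(6*q + u)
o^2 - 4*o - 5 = (o - 5)*(o + 1)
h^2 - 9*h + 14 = (h - 7)*(h - 2)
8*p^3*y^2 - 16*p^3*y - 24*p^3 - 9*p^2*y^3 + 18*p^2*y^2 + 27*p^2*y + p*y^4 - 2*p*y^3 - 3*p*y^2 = (-8*p + y)*(-p + y)*(y - 3)*(p*y + p)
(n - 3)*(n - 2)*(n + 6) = n^3 + n^2 - 24*n + 36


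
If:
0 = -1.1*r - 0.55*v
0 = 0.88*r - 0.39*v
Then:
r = 0.00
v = 0.00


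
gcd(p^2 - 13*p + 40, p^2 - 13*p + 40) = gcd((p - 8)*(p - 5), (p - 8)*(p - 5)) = p^2 - 13*p + 40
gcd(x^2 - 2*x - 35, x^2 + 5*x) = x + 5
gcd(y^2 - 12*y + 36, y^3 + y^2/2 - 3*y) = 1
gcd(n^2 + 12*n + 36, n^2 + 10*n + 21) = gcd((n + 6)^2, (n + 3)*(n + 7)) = 1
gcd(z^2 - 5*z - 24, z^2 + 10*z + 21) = z + 3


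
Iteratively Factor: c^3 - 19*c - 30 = (c + 2)*(c^2 - 2*c - 15) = (c + 2)*(c + 3)*(c - 5)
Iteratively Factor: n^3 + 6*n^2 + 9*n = (n)*(n^2 + 6*n + 9) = n*(n + 3)*(n + 3)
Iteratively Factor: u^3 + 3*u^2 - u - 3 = (u + 1)*(u^2 + 2*u - 3) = (u + 1)*(u + 3)*(u - 1)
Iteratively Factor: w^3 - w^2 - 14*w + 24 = (w - 3)*(w^2 + 2*w - 8) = (w - 3)*(w - 2)*(w + 4)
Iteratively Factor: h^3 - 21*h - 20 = (h - 5)*(h^2 + 5*h + 4) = (h - 5)*(h + 4)*(h + 1)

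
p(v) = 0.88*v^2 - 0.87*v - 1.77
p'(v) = 1.76*v - 0.87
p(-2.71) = 7.05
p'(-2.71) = -5.64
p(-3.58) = 12.62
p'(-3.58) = -7.17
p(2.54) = 1.70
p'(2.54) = 3.60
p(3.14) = 4.17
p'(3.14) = 4.66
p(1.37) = -1.31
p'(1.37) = 1.54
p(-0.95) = -0.15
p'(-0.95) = -2.54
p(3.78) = 7.52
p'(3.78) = 5.78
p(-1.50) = 1.52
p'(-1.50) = -3.51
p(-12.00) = 135.39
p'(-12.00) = -21.99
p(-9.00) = 77.34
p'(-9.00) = -16.71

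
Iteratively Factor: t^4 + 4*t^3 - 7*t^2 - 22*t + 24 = (t + 3)*(t^3 + t^2 - 10*t + 8) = (t + 3)*(t + 4)*(t^2 - 3*t + 2) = (t - 2)*(t + 3)*(t + 4)*(t - 1)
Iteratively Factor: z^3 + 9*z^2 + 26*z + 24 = (z + 3)*(z^2 + 6*z + 8) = (z + 3)*(z + 4)*(z + 2)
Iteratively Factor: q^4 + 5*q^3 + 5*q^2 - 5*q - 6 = (q - 1)*(q^3 + 6*q^2 + 11*q + 6) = (q - 1)*(q + 1)*(q^2 + 5*q + 6) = (q - 1)*(q + 1)*(q + 3)*(q + 2)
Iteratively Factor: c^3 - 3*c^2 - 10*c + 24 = (c + 3)*(c^2 - 6*c + 8) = (c - 2)*(c + 3)*(c - 4)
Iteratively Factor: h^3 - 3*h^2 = (h)*(h^2 - 3*h) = h*(h - 3)*(h)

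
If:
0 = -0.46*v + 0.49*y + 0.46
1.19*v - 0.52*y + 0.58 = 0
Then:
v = -1.52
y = -2.37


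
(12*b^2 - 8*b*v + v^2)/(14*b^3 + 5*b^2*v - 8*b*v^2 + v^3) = (-6*b + v)/(-7*b^2 - 6*b*v + v^2)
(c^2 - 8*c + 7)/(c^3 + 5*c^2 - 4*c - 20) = (c^2 - 8*c + 7)/(c^3 + 5*c^2 - 4*c - 20)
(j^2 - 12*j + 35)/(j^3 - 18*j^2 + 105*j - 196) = (j - 5)/(j^2 - 11*j + 28)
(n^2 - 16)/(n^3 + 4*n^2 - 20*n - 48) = (n + 4)/(n^2 + 8*n + 12)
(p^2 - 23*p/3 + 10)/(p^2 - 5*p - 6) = (p - 5/3)/(p + 1)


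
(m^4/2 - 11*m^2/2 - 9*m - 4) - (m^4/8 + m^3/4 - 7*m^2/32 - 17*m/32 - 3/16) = 3*m^4/8 - m^3/4 - 169*m^2/32 - 271*m/32 - 61/16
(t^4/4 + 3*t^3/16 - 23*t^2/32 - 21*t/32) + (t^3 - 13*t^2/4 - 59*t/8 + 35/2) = t^4/4 + 19*t^3/16 - 127*t^2/32 - 257*t/32 + 35/2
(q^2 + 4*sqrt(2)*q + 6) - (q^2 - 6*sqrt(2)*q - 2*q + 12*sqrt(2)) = 2*q + 10*sqrt(2)*q - 12*sqrt(2) + 6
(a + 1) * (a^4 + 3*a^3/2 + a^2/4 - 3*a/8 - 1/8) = a^5 + 5*a^4/2 + 7*a^3/4 - a^2/8 - a/2 - 1/8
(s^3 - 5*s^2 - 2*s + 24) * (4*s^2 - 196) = 4*s^5 - 20*s^4 - 204*s^3 + 1076*s^2 + 392*s - 4704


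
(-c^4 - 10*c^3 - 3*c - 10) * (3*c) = -3*c^5 - 30*c^4 - 9*c^2 - 30*c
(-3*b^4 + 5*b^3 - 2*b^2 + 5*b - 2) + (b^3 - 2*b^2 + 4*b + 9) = -3*b^4 + 6*b^3 - 4*b^2 + 9*b + 7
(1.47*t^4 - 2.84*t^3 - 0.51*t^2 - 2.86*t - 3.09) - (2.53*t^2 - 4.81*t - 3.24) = 1.47*t^4 - 2.84*t^3 - 3.04*t^2 + 1.95*t + 0.15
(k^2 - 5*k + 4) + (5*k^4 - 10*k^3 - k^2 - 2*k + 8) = 5*k^4 - 10*k^3 - 7*k + 12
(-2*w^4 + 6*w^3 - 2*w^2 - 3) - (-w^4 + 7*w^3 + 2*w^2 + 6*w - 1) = -w^4 - w^3 - 4*w^2 - 6*w - 2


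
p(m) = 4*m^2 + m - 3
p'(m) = 8*m + 1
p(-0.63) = -2.04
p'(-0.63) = -4.04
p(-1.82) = 8.43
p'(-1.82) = -13.56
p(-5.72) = 122.15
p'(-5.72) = -44.76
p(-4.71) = 81.03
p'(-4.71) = -36.68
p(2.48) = 24.08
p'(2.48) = 20.84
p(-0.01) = -3.01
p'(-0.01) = 0.92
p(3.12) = 39.06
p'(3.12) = 25.96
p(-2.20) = 14.16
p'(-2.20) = -16.60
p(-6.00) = 135.00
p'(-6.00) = -47.00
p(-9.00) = 312.00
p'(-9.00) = -71.00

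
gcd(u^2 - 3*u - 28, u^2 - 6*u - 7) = u - 7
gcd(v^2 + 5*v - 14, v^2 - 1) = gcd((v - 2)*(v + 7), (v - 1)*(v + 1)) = 1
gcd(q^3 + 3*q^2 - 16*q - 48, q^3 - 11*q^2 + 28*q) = q - 4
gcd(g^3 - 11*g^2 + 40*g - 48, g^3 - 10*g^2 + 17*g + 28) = g - 4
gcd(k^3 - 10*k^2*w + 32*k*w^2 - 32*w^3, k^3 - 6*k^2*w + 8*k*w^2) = k^2 - 6*k*w + 8*w^2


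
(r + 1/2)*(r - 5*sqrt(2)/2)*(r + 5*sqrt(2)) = r^3 + r^2/2 + 5*sqrt(2)*r^2/2 - 25*r + 5*sqrt(2)*r/4 - 25/2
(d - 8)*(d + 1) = d^2 - 7*d - 8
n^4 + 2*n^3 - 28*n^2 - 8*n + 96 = (n - 4)*(n - 2)*(n + 2)*(n + 6)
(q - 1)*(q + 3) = q^2 + 2*q - 3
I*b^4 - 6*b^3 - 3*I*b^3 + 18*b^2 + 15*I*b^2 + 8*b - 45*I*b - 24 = (b - 3)*(b - I)*(b + 8*I)*(I*b + 1)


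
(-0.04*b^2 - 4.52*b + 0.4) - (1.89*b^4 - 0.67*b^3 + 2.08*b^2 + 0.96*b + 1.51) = -1.89*b^4 + 0.67*b^3 - 2.12*b^2 - 5.48*b - 1.11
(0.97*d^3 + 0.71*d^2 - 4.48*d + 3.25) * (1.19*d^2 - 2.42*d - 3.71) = 1.1543*d^5 - 1.5025*d^4 - 10.6481*d^3 + 12.075*d^2 + 8.7558*d - 12.0575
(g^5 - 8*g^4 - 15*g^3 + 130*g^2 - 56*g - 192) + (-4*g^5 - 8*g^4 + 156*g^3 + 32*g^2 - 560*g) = -3*g^5 - 16*g^4 + 141*g^3 + 162*g^2 - 616*g - 192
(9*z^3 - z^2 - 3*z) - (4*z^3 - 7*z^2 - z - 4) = 5*z^3 + 6*z^2 - 2*z + 4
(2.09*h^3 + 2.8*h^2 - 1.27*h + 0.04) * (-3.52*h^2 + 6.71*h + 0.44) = -7.3568*h^5 + 4.1679*h^4 + 24.178*h^3 - 7.4305*h^2 - 0.2904*h + 0.0176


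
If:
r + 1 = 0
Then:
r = -1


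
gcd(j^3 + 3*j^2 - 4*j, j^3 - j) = j^2 - j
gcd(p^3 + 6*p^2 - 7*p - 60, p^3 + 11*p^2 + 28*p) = p + 4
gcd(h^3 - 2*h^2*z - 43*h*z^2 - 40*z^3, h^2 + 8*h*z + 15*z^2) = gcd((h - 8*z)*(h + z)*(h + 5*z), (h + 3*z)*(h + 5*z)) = h + 5*z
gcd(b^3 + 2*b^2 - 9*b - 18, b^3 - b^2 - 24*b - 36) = b^2 + 5*b + 6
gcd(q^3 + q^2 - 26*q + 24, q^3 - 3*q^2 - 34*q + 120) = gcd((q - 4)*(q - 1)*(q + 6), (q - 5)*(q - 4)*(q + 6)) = q^2 + 2*q - 24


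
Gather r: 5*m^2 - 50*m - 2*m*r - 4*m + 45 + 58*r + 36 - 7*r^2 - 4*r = 5*m^2 - 54*m - 7*r^2 + r*(54 - 2*m) + 81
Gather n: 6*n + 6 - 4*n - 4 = 2*n + 2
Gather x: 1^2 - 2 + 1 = 0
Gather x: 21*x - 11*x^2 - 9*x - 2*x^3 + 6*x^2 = -2*x^3 - 5*x^2 + 12*x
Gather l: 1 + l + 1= l + 2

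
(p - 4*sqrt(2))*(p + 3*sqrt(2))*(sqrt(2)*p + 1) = sqrt(2)*p^3 - p^2 - 25*sqrt(2)*p - 24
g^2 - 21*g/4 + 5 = (g - 4)*(g - 5/4)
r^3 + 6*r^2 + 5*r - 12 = (r - 1)*(r + 3)*(r + 4)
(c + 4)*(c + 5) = c^2 + 9*c + 20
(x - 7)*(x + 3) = x^2 - 4*x - 21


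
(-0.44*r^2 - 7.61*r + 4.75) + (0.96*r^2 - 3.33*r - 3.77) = 0.52*r^2 - 10.94*r + 0.98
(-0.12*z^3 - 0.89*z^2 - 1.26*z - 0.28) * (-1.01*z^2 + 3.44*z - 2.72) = 0.1212*z^5 + 0.4861*z^4 - 1.4626*z^3 - 1.6308*z^2 + 2.464*z + 0.7616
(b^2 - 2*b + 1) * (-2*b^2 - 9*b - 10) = -2*b^4 - 5*b^3 + 6*b^2 + 11*b - 10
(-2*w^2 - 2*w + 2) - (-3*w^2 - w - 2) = w^2 - w + 4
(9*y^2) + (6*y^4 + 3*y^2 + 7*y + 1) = 6*y^4 + 12*y^2 + 7*y + 1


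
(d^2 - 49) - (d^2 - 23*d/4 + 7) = 23*d/4 - 56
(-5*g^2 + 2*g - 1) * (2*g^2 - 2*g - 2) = -10*g^4 + 14*g^3 + 4*g^2 - 2*g + 2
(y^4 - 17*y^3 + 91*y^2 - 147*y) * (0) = 0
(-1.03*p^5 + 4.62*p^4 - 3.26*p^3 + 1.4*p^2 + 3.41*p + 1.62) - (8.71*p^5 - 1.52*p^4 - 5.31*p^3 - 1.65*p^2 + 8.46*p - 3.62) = -9.74*p^5 + 6.14*p^4 + 2.05*p^3 + 3.05*p^2 - 5.05*p + 5.24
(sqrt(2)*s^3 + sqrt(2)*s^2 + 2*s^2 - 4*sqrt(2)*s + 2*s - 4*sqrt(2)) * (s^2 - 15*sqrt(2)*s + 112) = sqrt(2)*s^5 - 28*s^4 + sqrt(2)*s^4 - 28*s^3 + 78*sqrt(2)*s^3 + 78*sqrt(2)*s^2 + 344*s^2 - 448*sqrt(2)*s + 344*s - 448*sqrt(2)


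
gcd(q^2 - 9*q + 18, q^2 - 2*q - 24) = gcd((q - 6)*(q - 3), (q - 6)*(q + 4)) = q - 6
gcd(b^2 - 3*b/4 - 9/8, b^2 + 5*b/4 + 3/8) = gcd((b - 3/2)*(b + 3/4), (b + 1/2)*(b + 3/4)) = b + 3/4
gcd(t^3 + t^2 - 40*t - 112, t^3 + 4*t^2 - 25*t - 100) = t + 4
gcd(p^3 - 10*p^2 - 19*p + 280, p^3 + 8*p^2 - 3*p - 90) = p + 5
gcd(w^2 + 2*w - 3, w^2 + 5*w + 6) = w + 3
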